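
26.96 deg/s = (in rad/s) 0.4705. Check: 1 deg/s = 0.017453293 rad/s, so 26.96 deg/s = 26.96 * 0.017453293 = 0.47054077 rad/s. Result: 0.47054077 rad/s ≈ 0.4705 rad/s (4 s.f.).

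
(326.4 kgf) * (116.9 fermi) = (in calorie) 8.943e-11. Check: 1 kgf = 9.80665 N, so 326.4 kgf = 326.4 * 9.80665 = 3200.8906 N. 1 fermi = 1e-15 m, so 116.9 fermi = 116.9 * 1e-15 = 1.169e-13 m. Combine: 3200.8906 N * 1.169e-13 m = 3.7418411e-10 J. 1 calorie = 4.184 J, so 3.7418411e-10 J = 3.7418411e-10 / 4.184 = 8.9432148e-11 calorie ≈ 8.943e-11 calorie (4 s.f.).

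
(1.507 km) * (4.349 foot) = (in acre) 0.4936. Check: 1 km = 1000 m, so 1.507 km = 1.507 * 1000 = 1507 m. 1 foot = 0.3048 m, so 4.349 foot = 4.349 * 0.3048 = 1.3255752 m. Combine: 1507 m * 1.3255752 m = 1997.6418 m^2. 1 acre = 4046.8564 m^2, so 1997.6418 m^2 = 1997.6418 / 4046.8564 = 0.49362805 acre ≈ 0.4936 acre (4 s.f.).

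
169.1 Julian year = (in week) 1 Julian year = 31557600 s, so 169.1 Julian year = 169.1 * 31557600 = 5.3363902e+09 s. 1 week = 604800 s, so 5.3363902e+09 s = 5.3363902e+09 / 604800 = 8823.3964 week ≈ 8823 week (4 s.f.). Final answer: 8823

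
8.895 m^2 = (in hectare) 0.0008895. Check: 1 hectare = 10000 m^2, so 8.895 m^2 = 8.895 / 10000 = 0.0008895 hectare.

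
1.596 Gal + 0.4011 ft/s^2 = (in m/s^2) 1 Gal = 0.01 m/s^2, so 1.596 Gal = 1.596 * 0.01 = 0.01596 m/s^2. 1 ft/s^2 = 0.3048 m/s^2, so 0.4011 ft/s^2 = 0.4011 * 0.3048 = 0.12225528 m/s^2. Sum: 0.01596 + 0.12225528 = 0.13821528 m/s^2. Result: 0.13821528 m/s^2 ≈ 0.1382 m/s^2 (4 s.f.). Final answer: 0.1382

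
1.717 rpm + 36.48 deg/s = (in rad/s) 1 rpm = 0.10471976 rad/s, so 1.717 rpm = 1.717 * 0.10471976 = 0.17980382 rad/s. 1 deg/s = 0.017453293 rad/s, so 36.48 deg/s = 36.48 * 0.017453293 = 0.63669611 rad/s. Sum: 0.17980382 + 0.63669611 = 0.81649993 rad/s. Result: 0.81649993 rad/s ≈ 0.8165 rad/s (4 s.f.). Final answer: 0.8165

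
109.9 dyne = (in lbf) 0.0002471. Check: 1 dyne = 1e-05 N, so 109.9 dyne = 109.9 * 1e-05 = 0.001099 N. 1 lbf = 4.4482216 N, so 0.001099 N = 0.001099 / 4.4482216 = 0.00024706503 lbf ≈ 0.0002471 lbf (4 s.f.).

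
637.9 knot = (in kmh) 1181. Check: 1 knot = 0.51444444 m/s, so 637.9 knot = 637.9 * 0.51444444 = 328.16411 m/s. 1 kmh = 0.27777778 m/s, so 328.16411 m/s = 328.16411 / 0.27777778 = 1181.3908 kmh ≈ 1181 kmh (4 s.f.).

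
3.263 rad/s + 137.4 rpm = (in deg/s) 3.263 rad/s is already in rad/s. 1 rpm = 0.10471976 rad/s, so 137.4 rpm = 137.4 * 0.10471976 = 14.388494 rad/s. Sum: 3.263 + 14.388494 = 17.651494 rad/s. 1 deg/s = 0.017453293 rad/s, so 17.651494 rad/s = 17.651494 / 0.017453293 = 1011.3561 deg/s ≈ 1011 deg/s (4 s.f.). Final answer: 1011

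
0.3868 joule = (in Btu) 0.0003666. Check: 0.3868 joule = 0.3868 J. 1 Btu = 1055.0559 J, so 0.3868 J = 0.3868 / 1055.0559 = 0.00036661566 Btu ≈ 0.0003666 Btu (4 s.f.).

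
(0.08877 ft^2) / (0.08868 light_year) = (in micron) 9.83e-12. Check: 1 ft^2 = 0.09290304 m^2, so 0.08877 ft^2 = 0.08877 * 0.09290304 = 0.0082470029 m^2. 1 light_year = 9.4607305e+15 m, so 0.08868 light_year = 0.08868 * 9.4607305e+15 = 8.3897758e+14 m. Combine: 0.0082470029 m^2 / 8.3897758e+14 m = 9.8298251e-18 m. 1 micron = 1e-06 m, so 9.8298251e-18 m = 9.8298251e-18 / 1e-06 = 9.8298251e-12 micron ≈ 9.83e-12 micron (4 s.f.).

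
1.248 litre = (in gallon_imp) 0.2745. Check: 1 litre = 0.001 m^3, so 1.248 litre = 1.248 * 0.001 = 0.001248 m^3. 1 gallon_imp = 0.00454609 m^3, so 0.001248 m^3 = 0.001248 / 0.00454609 = 0.27452162 gallon_imp ≈ 0.2745 gallon_imp (4 s.f.).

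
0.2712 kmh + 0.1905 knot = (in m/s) 1 kmh = 0.27777778 m/s, so 0.2712 kmh = 0.2712 * 0.27777778 = 0.075333333 m/s. 1 knot = 0.51444444 m/s, so 0.1905 knot = 0.1905 * 0.51444444 = 0.098001667 m/s. Sum: 0.075333333 + 0.098001667 = 0.173335 m/s. Result: 0.173335 m/s ≈ 0.1733 m/s (4 s.f.). Final answer: 0.1733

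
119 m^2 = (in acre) 1 acre = 4046.8564 m^2, so 119 m^2 = 119 / 4046.8564 = 0.02940554 acre ≈ 0.02941 acre (4 s.f.). Final answer: 0.02941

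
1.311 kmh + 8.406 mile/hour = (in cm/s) 1 kmh = 0.27777778 m/s, so 1.311 kmh = 1.311 * 0.27777778 = 0.36416667 m/s. 1 mile/hour = 0.44704 m/s, so 8.406 mile/hour = 8.406 * 0.44704 = 3.7578182 m/s. Sum: 0.36416667 + 3.7578182 = 4.1219849 m/s. 1 cm/s = 0.01 m/s, so 4.1219849 m/s = 4.1219849 / 0.01 = 412.19849 cm/s ≈ 412.2 cm/s (4 s.f.). Final answer: 412.2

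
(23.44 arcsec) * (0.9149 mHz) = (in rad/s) 1.04e-07. Check: 1 arcsec = 4.8481368e-06 rad, so 23.44 arcsec = 23.44 * 4.8481368e-06 = 0.00011364033 rad. 1 mHz = 0.001 Hz, so 0.9149 mHz = 0.9149 * 0.001 = 0.0009149 Hz. Combine: 0.00011364033 rad * 0.0009149 Hz = 1.0396954e-07 rad/s. Result: 1.0396954e-07 rad/s ≈ 1.04e-07 rad/s (4 s.f.).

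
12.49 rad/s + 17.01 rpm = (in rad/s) 12.49 rad/s is already in rad/s. 1 rpm = 0.10471976 rad/s, so 17.01 rpm = 17.01 * 0.10471976 = 1.781283 rad/s. Sum: 12.49 + 1.781283 = 14.271283 rad/s. Result: 14.271283 rad/s ≈ 14.27 rad/s (4 s.f.). Final answer: 14.27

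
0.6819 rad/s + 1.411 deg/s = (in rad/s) 0.6819 rad/s is already in rad/s. 1 deg/s = 0.017453293 rad/s, so 1.411 deg/s = 1.411 * 0.017453293 = 0.024626596 rad/s. Sum: 0.6819 + 0.024626596 = 0.7065266 rad/s. Result: 0.7065266 rad/s ≈ 0.7065 rad/s (4 s.f.). Final answer: 0.7065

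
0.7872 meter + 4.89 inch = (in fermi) 0.7872 meter = 0.7872 m. 1 inch = 0.0254 m, so 4.89 inch = 4.89 * 0.0254 = 0.124206 m. Sum: 0.7872 + 0.124206 = 0.911406 m. 1 fermi = 1e-15 m, so 0.911406 m = 0.911406 / 1e-15 = 9.11406e+14 fermi ≈ 9.114e+14 fermi (4 s.f.). Final answer: 9.114e+14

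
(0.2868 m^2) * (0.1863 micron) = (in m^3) 0.2868 m^2 is already in m^2. 1 micron = 1e-06 m, so 0.1863 micron = 0.1863 * 1e-06 = 1.863e-07 m. Combine: 0.2868 m^2 * 1.863e-07 m = 5.343084e-08 m^3. Result: 5.343084e-08 m^3 ≈ 5.343e-08 m^3 (4 s.f.). Final answer: 5.343e-08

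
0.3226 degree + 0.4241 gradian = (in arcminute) 42.26. Check: 1 degree = 0.017453293 rad, so 0.3226 degree = 0.3226 * 0.017453293 = 0.0056304322 rad. 1 gradian = 0.015707963 rad, so 0.4241 gradian = 0.4241 * 0.015707963 = 0.0066617472 rad. Sum: 0.0056304322 + 0.0066617472 = 0.012292179 rad. 1 arcminute = 0.00029088821 rad, so 0.012292179 rad = 0.012292179 / 0.00029088821 = 42.2574 arcminute ≈ 42.26 arcminute (4 s.f.).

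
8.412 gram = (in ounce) 1 gram = 0.001 kg, so 8.412 gram = 8.412 * 0.001 = 0.008412 kg. 1 ounce = 0.028349523 kg, so 0.008412 kg = 0.008412 / 0.028349523 = 0.29672457 ounce ≈ 0.2967 ounce (4 s.f.). Final answer: 0.2967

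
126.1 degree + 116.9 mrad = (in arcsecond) 1 degree = 0.017453293 rad, so 126.1 degree = 126.1 * 0.017453293 = 2.2008602 rad. 1 mrad = 0.001 rad, so 116.9 mrad = 116.9 * 0.001 = 0.1169 rad. Sum: 2.2008602 + 0.1169 = 2.3177602 rad. 1 arcsecond = 4.8481368e-06 rad, so 2.3177602 rad = 2.3177602 / 4.8481368e-06 = 478072.36 arcsecond ≈ 4.781e+05 arcsecond (4 s.f.). Final answer: 4.781e+05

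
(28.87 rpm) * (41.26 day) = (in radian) 1.078e+07. Check: 1 rpm = 0.10471976 rad/s, so 28.87 rpm = 28.87 * 0.10471976 = 3.0232593 rad/s. 1 day = 86400 s, so 41.26 day = 41.26 * 86400 = 3564864 s. Combine: 3.0232593 rad/s * 3564864 s = 10777508 rad. 10777508 rad = 10777508 radian ≈ 1.078e+07 radian (4 s.f.).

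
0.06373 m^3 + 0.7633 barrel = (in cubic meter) 0.1851. Check: 0.06373 m^3 is already in m^3. 1 barrel = 0.15898729 m^3, so 0.7633 barrel = 0.7633 * 0.15898729 = 0.121355 m^3. Sum: 0.06373 + 0.121355 = 0.185085 m^3. 0.185085 m^3 = 0.185085 cubic meter ≈ 0.1851 cubic meter (4 s.f.).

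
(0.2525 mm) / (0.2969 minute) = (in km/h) 5.103e-05. Check: 1 mm = 0.001 m, so 0.2525 mm = 0.2525 * 0.001 = 0.0002525 m. 1 minute = 60 s, so 0.2969 minute = 0.2969 * 60 = 17.814 s. Combine: 0.0002525 m / 17.814 s = 1.4174245e-05 m/s. 1 km/h = 0.27777778 m/s, so 1.4174245e-05 m/s = 1.4174245e-05 / 0.27777778 = 5.1027282e-05 km/h ≈ 5.103e-05 km/h (4 s.f.).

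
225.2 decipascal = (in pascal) 22.52. Check: 1 decipascal = 0.1 Pa, so 225.2 decipascal = 225.2 * 0.1 = 22.52 Pa. 22.52 Pa = 22.52 pascal.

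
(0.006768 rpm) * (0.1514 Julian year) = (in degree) 1.94e+05. Check: 1 rpm = 0.10471976 rad/s, so 0.006768 rpm = 0.006768 * 0.10471976 = 0.0007087433 rad/s. 1 Julian year = 31557600 s, so 0.1514 Julian year = 0.1514 * 31557600 = 4777820.6 s. Combine: 0.0007087433 rad/s * 4777820.6 s = 3386.2484 rad. 1 degree = 0.017453293 rad, so 3386.2484 rad = 3386.2484 / 0.017453293 = 194017.74 degree ≈ 1.94e+05 degree (4 s.f.).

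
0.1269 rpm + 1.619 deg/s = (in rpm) 1 rpm = 0.10471976 rad/s, so 0.1269 rpm = 0.1269 * 0.10471976 = 0.013288937 rad/s. 1 deg/s = 0.017453293 rad/s, so 1.619 deg/s = 1.619 * 0.017453293 = 0.028256881 rad/s. Sum: 0.013288937 + 0.028256881 = 0.041545818 rad/s. 1 rpm = 0.10471976 rad/s, so 0.041545818 rad/s = 0.041545818 / 0.10471976 = 0.39673333 rpm ≈ 0.3967 rpm (4 s.f.). Final answer: 0.3967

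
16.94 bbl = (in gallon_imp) 1 bbl = 0.15898729 m^3, so 16.94 bbl = 16.94 * 0.15898729 = 2.6932448 m^3. 1 gallon_imp = 0.00454609 m^3, so 2.6932448 m^3 = 2.6932448 / 0.00454609 = 592.43103 gallon_imp ≈ 592.4 gallon_imp (4 s.f.). Final answer: 592.4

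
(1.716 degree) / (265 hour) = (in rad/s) 3.139e-08. Check: 1 degree = 0.017453293 rad, so 1.716 degree = 1.716 * 0.017453293 = 0.02994985 rad. 1 hour = 3600 s, so 265 hour = 265 * 3600 = 954000 s. Combine: 0.02994985 rad / 954000 s = 3.1393973e-08 rad/s. Result: 3.1393973e-08 rad/s ≈ 3.139e-08 rad/s (4 s.f.).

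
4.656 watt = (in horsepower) 0.006244. Check: 4.656 watt = 4.656 W. 1 horsepower = 745.69987 W, so 4.656 W = 4.656 / 745.69987 = 0.0062437988 horsepower ≈ 0.006244 horsepower (4 s.f.).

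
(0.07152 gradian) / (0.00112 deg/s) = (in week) 1 gradian = 0.015707963 rad, so 0.07152 gradian = 0.07152 * 0.015707963 = 0.0011234335 rad. 1 deg/s = 0.017453293 rad/s, so 0.00112 deg/s = 0.00112 * 0.017453293 = 1.9547688e-05 rad/s. Combine: 0.0011234335 rad / 1.9547688e-05 rad/s = 57.471429 s. 1 week = 604800 s, so 57.471429 s = 57.471429 / 604800 = 9.502551e-05 week ≈ 9.503e-05 week (4 s.f.). Final answer: 9.503e-05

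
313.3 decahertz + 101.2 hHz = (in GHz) 1.325e-05. Check: 1 decahertz = 10 Hz, so 313.3 decahertz = 313.3 * 10 = 3133 Hz. 1 hHz = 100 Hz, so 101.2 hHz = 101.2 * 100 = 10120 Hz. Sum: 3133 + 10120 = 13253 Hz. 1 GHz = 1e+09 Hz, so 13253 Hz = 13253 / 1e+09 = 1.3253e-05 GHz ≈ 1.325e-05 GHz (4 s.f.).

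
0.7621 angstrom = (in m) 7.621e-11. Check: 1 angstrom = 1e-10 m, so 0.7621 angstrom = 0.7621 * 1e-10 = 7.621e-11 m. Result: 7.621e-11 m.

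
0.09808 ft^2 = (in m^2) 1 ft^2 = 0.09290304 m^2, so 0.09808 ft^2 = 0.09808 * 0.09290304 = 0.0091119302 m^2. Result: 0.0091119302 m^2 ≈ 0.009112 m^2 (4 s.f.). Final answer: 0.009112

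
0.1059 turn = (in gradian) 42.36. Check: 1 turn = 6.2831853 rad, so 0.1059 turn = 0.1059 * 6.2831853 = 0.66538932 rad. 1 gradian = 0.015707963 rad, so 0.66538932 rad = 0.66538932 / 0.015707963 = 42.36 gradian.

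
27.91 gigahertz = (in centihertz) 2.791e+12. Check: 1 gigahertz = 1e+09 Hz, so 27.91 gigahertz = 27.91 * 1e+09 = 2.791e+10 Hz. 1 centihertz = 0.01 Hz, so 2.791e+10 Hz = 2.791e+10 / 0.01 = 2.791e+12 centihertz.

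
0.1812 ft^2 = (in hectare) 1.683e-06. Check: 1 ft^2 = 0.09290304 m^2, so 0.1812 ft^2 = 0.1812 * 0.09290304 = 0.016834031 m^2. 1 hectare = 10000 m^2, so 0.016834031 m^2 = 0.016834031 / 10000 = 1.6834031e-06 hectare ≈ 1.683e-06 hectare (4 s.f.).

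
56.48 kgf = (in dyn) 5.539e+07. Check: 1 kgf = 9.80665 N, so 56.48 kgf = 56.48 * 9.80665 = 553.87959 N. 1 dyn = 1e-05 N, so 553.87959 N = 553.87959 / 1e-05 = 55387959 dyn ≈ 5.539e+07 dyn (4 s.f.).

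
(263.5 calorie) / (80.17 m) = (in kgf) 1.402. Check: 1 calorie = 4.184 J, so 263.5 calorie = 263.5 * 4.184 = 1102.484 J. 80.17 m is already in m. Combine: 1102.484 J / 80.17 m = 13.751827 N. 1 kgf = 9.80665 N, so 13.751827 N = 13.751827 / 9.80665 = 1.4022961 kgf ≈ 1.402 kgf (4 s.f.).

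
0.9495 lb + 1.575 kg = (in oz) 70.75. Check: 1 lb = 0.45359237 kg, so 0.9495 lb = 0.9495 * 0.45359237 = 0.43068596 kg. 1.575 kg is already in kg. Sum: 0.43068596 + 1.575 = 2.005686 kg. 1 oz = 0.028349523 kg, so 2.005686 kg = 2.005686 / 0.028349523 = 70.74849 oz ≈ 70.75 oz (4 s.f.).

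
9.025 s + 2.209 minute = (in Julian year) 9.025 s is already in s. 1 minute = 60 s, so 2.209 minute = 2.209 * 60 = 132.54 s. Sum: 9.025 + 132.54 = 141.565 s. 1 Julian year = 31557600 s, so 141.565 s = 141.565 / 31557600 = 4.4859242e-06 Julian year ≈ 4.486e-06 Julian year (4 s.f.). Final answer: 4.486e-06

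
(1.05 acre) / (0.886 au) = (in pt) 9.088e-05. Check: 1 acre = 4046.8564 m^2, so 1.05 acre = 1.05 * 4046.8564 = 4249.1992 m^2. 1 au = 1.4959787e+11 m, so 0.886 au = 0.886 * 1.4959787e+11 = 1.3254371e+11 m. Combine: 4249.1992 m^2 / 1.3254371e+11 m = 3.2058852e-08 m. 1 pt = 0.00035277778 m, so 3.2058852e-08 m = 3.2058852e-08 / 0.00035277778 = 9.0875485e-05 pt ≈ 9.088e-05 pt (4 s.f.).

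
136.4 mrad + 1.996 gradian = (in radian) 1 mrad = 0.001 rad, so 136.4 mrad = 136.4 * 0.001 = 0.1364 rad. 1 gradian = 0.015707963 rad, so 1.996 gradian = 1.996 * 0.015707963 = 0.031353095 rad. Sum: 0.1364 + 0.031353095 = 0.16775309 rad. 0.16775309 rad = 0.16775309 radian ≈ 0.1678 radian (4 s.f.). Final answer: 0.1678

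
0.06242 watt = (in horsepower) 8.371e-05. Check: 0.06242 watt = 0.06242 W. 1 horsepower = 745.69987 W, so 0.06242 W = 0.06242 / 745.69987 = 8.3706599e-05 horsepower ≈ 8.371e-05 horsepower (4 s.f.).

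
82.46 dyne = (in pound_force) 1 dyne = 1e-05 N, so 82.46 dyne = 82.46 * 1e-05 = 0.0008246 N. 1 pound_force = 4.4482216 N, so 0.0008246 N = 0.0008246 / 4.4482216 = 0.00018537745 pound_force ≈ 0.0001854 pound_force (4 s.f.). Final answer: 0.0001854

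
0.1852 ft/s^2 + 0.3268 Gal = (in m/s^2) 1 ft/s^2 = 0.3048 m/s^2, so 0.1852 ft/s^2 = 0.1852 * 0.3048 = 0.05644896 m/s^2. 1 Gal = 0.01 m/s^2, so 0.3268 Gal = 0.3268 * 0.01 = 0.003268 m/s^2. Sum: 0.05644896 + 0.003268 = 0.05971696 m/s^2. Result: 0.05971696 m/s^2 ≈ 0.05972 m/s^2 (4 s.f.). Final answer: 0.05972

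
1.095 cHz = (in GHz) 1 cHz = 0.01 Hz, so 1.095 cHz = 1.095 * 0.01 = 0.01095 Hz. 1 GHz = 1e+09 Hz, so 0.01095 Hz = 0.01095 / 1e+09 = 1.095e-11 GHz. Final answer: 1.095e-11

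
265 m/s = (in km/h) 954. Check: 1 km/h = 0.27777778 m/s, so 265 m/s = 265 / 0.27777778 = 954 km/h.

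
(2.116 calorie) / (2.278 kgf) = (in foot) 1.3. Check: 1 calorie = 4.184 J, so 2.116 calorie = 2.116 * 4.184 = 8.853344 J. 1 kgf = 9.80665 N, so 2.278 kgf = 2.278 * 9.80665 = 22.339549 N. Combine: 8.853344 J / 22.339549 N = 0.3963081 m. 1 foot = 0.3048 m, so 0.3963081 m = 0.3963081 / 0.3048 = 1.3002234 foot ≈ 1.3 foot (4 s.f.).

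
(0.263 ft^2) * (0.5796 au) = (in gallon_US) 5.597e+11. Check: 1 ft^2 = 0.09290304 m^2, so 0.263 ft^2 = 0.263 * 0.09290304 = 0.0244335 m^2. 1 au = 1.4959787e+11 m, so 0.5796 au = 0.5796 * 1.4959787e+11 = 8.6706926e+10 m. Combine: 0.0244335 m^2 * 8.6706926e+10 m = 2.1185536e+09 m^3. 1 gallon_US = 0.0037854118 m^3, so 2.1185536e+09 m^3 = 2.1185536e+09 / 0.0037854118 = 5.5966266e+11 gallon_US ≈ 5.597e+11 gallon_US (4 s.f.).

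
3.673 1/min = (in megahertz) 6.122e-08. Check: 1 1/min = 0.016666667 Hz, so 3.673 1/min = 3.673 * 0.016666667 = 0.061216667 Hz. 1 megahertz = 1000000 Hz, so 0.061216667 Hz = 0.061216667 / 1000000 = 6.1216667e-08 megahertz ≈ 6.122e-08 megahertz (4 s.f.).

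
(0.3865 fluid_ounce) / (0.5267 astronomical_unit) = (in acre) 1 fluid_ounce = 2.957353e-05 m^3, so 0.3865 fluid_ounce = 0.3865 * 2.957353e-05 = 1.1430169e-05 m^3. 1 astronomical_unit = 1.4959787e+11 m, so 0.5267 astronomical_unit = 0.5267 * 1.4959787e+11 = 7.8793198e+10 m. Combine: 1.1430169e-05 m^3 / 7.8793198e+10 m = 1.4506543e-16 m^2. 1 acre = 4046.8564 m^2, so 1.4506543e-16 m^2 = 1.4506543e-16 / 4046.8564 = 3.5846448e-20 acre ≈ 3.585e-20 acre (4 s.f.). Final answer: 3.585e-20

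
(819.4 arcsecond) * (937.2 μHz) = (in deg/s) 1 arcsecond = 4.8481368e-06 rad, so 819.4 arcsecond = 819.4 * 4.8481368e-06 = 0.0039725633 rad. 1 μHz = 1e-06 Hz, so 937.2 μHz = 937.2 * 1e-06 = 0.0009372 Hz. Combine: 0.0039725633 rad * 0.0009372 Hz = 3.7230863e-06 rad/s. 1 deg/s = 0.017453293 rad/s, so 3.7230863e-06 rad/s = 3.7230863e-06 / 0.017453293 = 0.00021331713 deg/s ≈ 0.0002133 deg/s (4 s.f.). Final answer: 0.0002133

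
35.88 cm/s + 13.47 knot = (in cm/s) 728.8. Check: 1 cm/s = 0.01 m/s, so 35.88 cm/s = 35.88 * 0.01 = 0.3588 m/s. 1 knot = 0.51444444 m/s, so 13.47 knot = 13.47 * 0.51444444 = 6.9295667 m/s. Sum: 0.3588 + 6.9295667 = 7.2883667 m/s. 1 cm/s = 0.01 m/s, so 7.2883667 m/s = 7.2883667 / 0.01 = 728.83667 cm/s ≈ 728.8 cm/s (4 s.f.).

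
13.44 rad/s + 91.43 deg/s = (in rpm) 13.44 rad/s is already in rad/s. 1 deg/s = 0.017453293 rad/s, so 91.43 deg/s = 91.43 * 0.017453293 = 1.5957545 rad/s. Sum: 13.44 + 1.5957545 = 15.035755 rad/s. 1 rpm = 0.10471976 rad/s, so 15.035755 rad/s = 15.035755 / 0.10471976 = 143.58088 rpm ≈ 143.6 rpm (4 s.f.). Final answer: 143.6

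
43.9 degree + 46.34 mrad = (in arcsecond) 1.676e+05. Check: 1 degree = 0.017453293 rad, so 43.9 degree = 43.9 * 0.017453293 = 0.76619954 rad. 1 mrad = 0.001 rad, so 46.34 mrad = 46.34 * 0.001 = 0.04634 rad. Sum: 0.76619954 + 0.04634 = 0.81253954 rad. 1 arcsecond = 4.8481368e-06 rad, so 0.81253954 rad = 0.81253954 / 4.8481368e-06 = 167598.31 arcsecond ≈ 1.676e+05 arcsecond (4 s.f.).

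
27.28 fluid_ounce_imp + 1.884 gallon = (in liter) 1 fluid_ounce_imp = 2.8413063e-05 m^3, so 27.28 fluid_ounce_imp = 27.28 * 2.8413063e-05 = 0.00077510835 m^3. 1 gallon = 0.0037854118 m^3, so 1.884 gallon = 1.884 * 0.0037854118 = 0.0071317158 m^3. Sum: 0.00077510835 + 0.0071317158 = 0.0079068241 m^3. 1 liter = 0.001 m^3, so 0.0079068241 m^3 = 0.0079068241 / 0.001 = 7.9068241 liter ≈ 7.907 liter (4 s.f.). Final answer: 7.907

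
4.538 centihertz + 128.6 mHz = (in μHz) 1.74e+05. Check: 1 centihertz = 0.01 Hz, so 4.538 centihertz = 4.538 * 0.01 = 0.04538 Hz. 1 mHz = 0.001 Hz, so 128.6 mHz = 128.6 * 0.001 = 0.1286 Hz. Sum: 0.04538 + 0.1286 = 0.17398 Hz. 1 μHz = 1e-06 Hz, so 0.17398 Hz = 0.17398 / 1e-06 = 173980 μHz ≈ 1.74e+05 μHz (4 s.f.).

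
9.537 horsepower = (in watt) 1 horsepower = 745.69987 W, so 9.537 horsepower = 9.537 * 745.69987 = 7111.7397 W. 7111.7397 W = 7111.7397 watt ≈ 7112 watt (4 s.f.). Final answer: 7112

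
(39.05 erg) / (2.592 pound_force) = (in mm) 1 erg = 1e-07 J, so 39.05 erg = 39.05 * 1e-07 = 3.905e-06 J. 1 pound_force = 4.4482216 N, so 2.592 pound_force = 2.592 * 4.4482216 = 11.52979 N. Combine: 3.905e-06 J / 11.52979 N = 3.3868786e-07 m. 1 mm = 0.001 m, so 3.3868786e-07 m = 3.3868786e-07 / 0.001 = 0.00033868786 mm ≈ 0.0003387 mm (4 s.f.). Final answer: 0.0003387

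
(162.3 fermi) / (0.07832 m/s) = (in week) 3.426e-18. Check: 1 fermi = 1e-15 m, so 162.3 fermi = 162.3 * 1e-15 = 1.623e-13 m. 0.07832 m/s is already in m/s. Combine: 1.623e-13 m / 0.07832 m/s = 2.0722676e-12 s. 1 week = 604800 s, so 2.0722676e-12 s = 2.0722676e-12 / 604800 = 3.4263684e-18 week ≈ 3.426e-18 week (4 s.f.).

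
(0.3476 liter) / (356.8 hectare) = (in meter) 9.742e-11. Check: 1 liter = 0.001 m^3, so 0.3476 liter = 0.3476 * 0.001 = 0.0003476 m^3. 1 hectare = 10000 m^2, so 356.8 hectare = 356.8 * 10000 = 3568000 m^2. Combine: 0.0003476 m^3 / 3568000 m^2 = 9.7421525e-11 m. 9.7421525e-11 m = 9.7421525e-11 meter ≈ 9.742e-11 meter (4 s.f.).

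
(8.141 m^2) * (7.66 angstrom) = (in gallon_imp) 1.372e-06. Check: 8.141 m^2 is already in m^2. 1 angstrom = 1e-10 m, so 7.66 angstrom = 7.66 * 1e-10 = 7.66e-10 m. Combine: 8.141 m^2 * 7.66e-10 m = 6.236006e-09 m^3. 1 gallon_imp = 0.00454609 m^3, so 6.236006e-09 m^3 = 6.236006e-09 / 0.00454609 = 1.3717296e-06 gallon_imp ≈ 1.372e-06 gallon_imp (4 s.f.).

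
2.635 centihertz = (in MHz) 2.635e-08. Check: 1 centihertz = 0.01 Hz, so 2.635 centihertz = 2.635 * 0.01 = 0.02635 Hz. 1 MHz = 1000000 Hz, so 0.02635 Hz = 0.02635 / 1000000 = 2.635e-08 MHz.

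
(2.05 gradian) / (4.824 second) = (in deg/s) 1 gradian = 0.015707963 rad, so 2.05 gradian = 2.05 * 0.015707963 = 0.032201325 rad. 4.824 second = 4.824 s. Combine: 0.032201325 rad / 4.824 s = 0.0066752331 rad/s. 1 deg/s = 0.017453293 rad/s, so 0.0066752331 rad/s = 0.0066752331 / 0.017453293 = 0.38246269 deg/s ≈ 0.3825 deg/s (4 s.f.). Final answer: 0.3825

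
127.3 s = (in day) 0.001473. Check: 1 day = 86400 s, so 127.3 s = 127.3 / 86400 = 0.0014733796 day ≈ 0.001473 day (4 s.f.).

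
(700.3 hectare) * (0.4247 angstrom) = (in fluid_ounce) 10.06. Check: 1 hectare = 10000 m^2, so 700.3 hectare = 700.3 * 10000 = 7003000 m^2. 1 angstrom = 1e-10 m, so 0.4247 angstrom = 0.4247 * 1e-10 = 4.247e-11 m. Combine: 7003000 m^2 * 4.247e-11 m = 0.00029741741 m^3. 1 fluid_ounce = 2.957353e-05 m^3, so 0.00029741741 m^3 = 0.00029741741 / 2.957353e-05 = 10.056879 fluid_ounce ≈ 10.06 fluid_ounce (4 s.f.).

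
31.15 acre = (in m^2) 1.261e+05. Check: 1 acre = 4046.8564 m^2, so 31.15 acre = 31.15 * 4046.8564 = 126059.58 m^2. Result: 126059.58 m^2 ≈ 1.261e+05 m^2 (4 s.f.).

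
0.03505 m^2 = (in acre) 1 acre = 4046.8564 m^2, so 0.03505 m^2 = 0.03505 / 4046.8564 = 8.6610436e-06 acre ≈ 8.661e-06 acre (4 s.f.). Final answer: 8.661e-06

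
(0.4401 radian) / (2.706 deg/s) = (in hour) 0.4401 radian = 0.4401 rad. 1 deg/s = 0.017453293 rad/s, so 2.706 deg/s = 2.706 * 0.017453293 = 0.04722861 rad/s. Combine: 0.4401 rad / 0.04722861 rad/s = 9.3185043 s. 1 hour = 3600 s, so 9.3185043 s = 9.3185043 / 3600 = 0.0025884734 hour ≈ 0.002588 hour (4 s.f.). Final answer: 0.002588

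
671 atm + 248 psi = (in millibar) 1 atm = 101325 Pa, so 671 atm = 671 * 101325 = 67989075 Pa. 1 psi = 6894.7573 Pa, so 248 psi = 248 * 6894.7573 = 1709899.8 Pa. Sum: 67989075 + 1709899.8 = 69698975 Pa. 1 millibar = 100 Pa, so 69698975 Pa = 69698975 / 100 = 696989.75 millibar ≈ 6.97e+05 millibar (4 s.f.). Final answer: 6.97e+05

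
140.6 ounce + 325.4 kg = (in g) 1 ounce = 0.028349523 kg, so 140.6 ounce = 140.6 * 0.028349523 = 3.985943 kg. 325.4 kg is already in kg. Sum: 3.985943 + 325.4 = 329.38594 kg. 1 g = 0.001 kg, so 329.38594 kg = 329.38594 / 0.001 = 329385.94 g ≈ 3.294e+05 g (4 s.f.). Final answer: 3.294e+05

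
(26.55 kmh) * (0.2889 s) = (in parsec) 1 kmh = 0.27777778 m/s, so 26.55 kmh = 26.55 * 0.27777778 = 7.375 m/s. 0.2889 s is already in s. Combine: 7.375 m/s * 0.2889 s = 2.1306375 m. 1 parsec = 3.0856776e+16 m, so 2.1306375 m = 2.1306375 / 3.0856776e+16 = 6.9049259e-17 parsec ≈ 6.905e-17 parsec (4 s.f.). Final answer: 6.905e-17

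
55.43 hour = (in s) 1 hour = 3600 s, so 55.43 hour = 55.43 * 3600 = 199548 s. Result: 199548 s ≈ 1.995e+05 s (4 s.f.). Final answer: 1.995e+05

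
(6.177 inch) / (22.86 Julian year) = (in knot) 1 inch = 0.0254 m, so 6.177 inch = 6.177 * 0.0254 = 0.1568958 m. 1 Julian year = 31557600 s, so 22.86 Julian year = 22.86 * 31557600 = 7.2140674e+08 s. Combine: 0.1568958 m / 7.2140674e+08 s = 2.1748591e-10 m/s. 1 knot = 0.51444444 m/s, so 2.1748591e-10 m/s = 2.1748591e-10 / 0.51444444 = 4.2275879e-10 knot ≈ 4.228e-10 knot (4 s.f.). Final answer: 4.228e-10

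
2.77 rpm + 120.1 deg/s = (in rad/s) 1 rpm = 0.10471976 rad/s, so 2.77 rpm = 2.77 * 0.10471976 = 0.29007372 rad/s. 1 deg/s = 0.017453293 rad/s, so 120.1 deg/s = 120.1 * 0.017453293 = 2.0961404 rad/s. Sum: 0.29007372 + 2.0961404 = 2.3862142 rad/s. Result: 2.3862142 rad/s ≈ 2.386 rad/s (4 s.f.). Final answer: 2.386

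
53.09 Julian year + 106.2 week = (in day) 1 Julian year = 31557600 s, so 53.09 Julian year = 53.09 * 31557600 = 1.675393e+09 s. 1 week = 604800 s, so 106.2 week = 106.2 * 604800 = 64229760 s. Sum: 1.675393e+09 + 64229760 = 1.7396227e+09 s. 1 day = 86400 s, so 1.7396227e+09 s = 1.7396227e+09 / 86400 = 20134.522 day ≈ 2.013e+04 day (4 s.f.). Final answer: 2.013e+04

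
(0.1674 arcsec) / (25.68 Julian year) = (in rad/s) 1 arcsec = 4.8481368e-06 rad, so 0.1674 arcsec = 0.1674 * 4.8481368e-06 = 8.115781e-07 rad. 1 Julian year = 31557600 s, so 25.68 Julian year = 25.68 * 31557600 = 8.1039917e+08 s. Combine: 8.115781e-07 rad / 8.1039917e+08 s = 1.0014548e-15 rad/s. Result: 1.0014548e-15 rad/s ≈ 1.001e-15 rad/s (4 s.f.). Final answer: 1.001e-15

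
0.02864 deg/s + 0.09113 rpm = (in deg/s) 0.5754. Check: 1 deg/s = 0.017453293 rad/s, so 0.02864 deg/s = 0.02864 * 0.017453293 = 0.0004998623 rad/s. 1 rpm = 0.10471976 rad/s, so 0.09113 rpm = 0.09113 * 0.10471976 = 0.0095431113 rad/s. Sum: 0.0004998623 + 0.0095431113 = 0.010042974 rad/s. 1 deg/s = 0.017453293 rad/s, so 0.010042974 rad/s = 0.010042974 / 0.017453293 = 0.57542 deg/s ≈ 0.5754 deg/s (4 s.f.).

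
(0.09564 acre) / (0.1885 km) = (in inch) 1 acre = 4046.8564 m^2, so 0.09564 acre = 0.09564 * 4046.8564 = 387.04135 m^2. 1 km = 1000 m, so 0.1885 km = 0.1885 * 1000 = 188.5 m. Combine: 387.04135 m^2 / 188.5 m = 2.0532698 m. 1 inch = 0.0254 m, so 2.0532698 m = 2.0532698 / 0.0254 = 80.837392 inch ≈ 80.84 inch (4 s.f.). Final answer: 80.84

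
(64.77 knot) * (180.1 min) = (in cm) 3.601e+07. Check: 1 knot = 0.51444444 m/s, so 64.77 knot = 64.77 * 0.51444444 = 33.320567 m/s. 1 min = 60 s, so 180.1 min = 180.1 * 60 = 10806 s. Combine: 33.320567 m/s * 10806 s = 360062.04 m. 1 cm = 0.01 m, so 360062.04 m = 360062.04 / 0.01 = 36006204 cm ≈ 3.601e+07 cm (4 s.f.).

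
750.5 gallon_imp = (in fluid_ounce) 1 gallon_imp = 0.00454609 m^3, so 750.5 gallon_imp = 750.5 * 0.00454609 = 3.4118405 m^3. 1 fluid_ounce = 2.957353e-05 m^3, so 3.4118405 m^3 = 3.4118405 / 2.957353e-05 = 115368.05 fluid_ounce ≈ 1.154e+05 fluid_ounce (4 s.f.). Final answer: 1.154e+05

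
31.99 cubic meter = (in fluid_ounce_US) 1.082e+06. Check: 31.99 cubic meter = 31.99 m^3. 1 fluid_ounce_US = 2.957353e-05 m^3, so 31.99 m^3 = 31.99 / 2.957353e-05 = 1081710.6 fluid_ounce_US ≈ 1.082e+06 fluid_ounce_US (4 s.f.).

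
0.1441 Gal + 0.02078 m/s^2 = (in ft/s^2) 1 Gal = 0.01 m/s^2, so 0.1441 Gal = 0.1441 * 0.01 = 0.001441 m/s^2. 0.02078 m/s^2 is already in m/s^2. Sum: 0.001441 + 0.02078 = 0.022221 m/s^2. 1 ft/s^2 = 0.3048 m/s^2, so 0.022221 m/s^2 = 0.022221 / 0.3048 = 0.072903543 ft/s^2 ≈ 0.0729 ft/s^2 (4 s.f.). Final answer: 0.0729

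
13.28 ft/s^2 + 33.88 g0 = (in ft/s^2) 1 ft/s^2 = 0.3048 m/s^2, so 13.28 ft/s^2 = 13.28 * 0.3048 = 4.047744 m/s^2. 1 g0 = 9.80665 m/s^2, so 33.88 g0 = 33.88 * 9.80665 = 332.2493 m/s^2. Sum: 4.047744 + 332.2493 = 336.29705 m/s^2. 1 ft/s^2 = 0.3048 m/s^2, so 336.29705 m/s^2 = 336.29705 / 0.3048 = 1103.3368 ft/s^2 ≈ 1103 ft/s^2 (4 s.f.). Final answer: 1103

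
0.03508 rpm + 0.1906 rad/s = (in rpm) 1 rpm = 0.10471976 rad/s, so 0.03508 rpm = 0.03508 * 0.10471976 = 0.003673569 rad/s. 0.1906 rad/s is already in rad/s. Sum: 0.003673569 + 0.1906 = 0.19427357 rad/s. 1 rpm = 0.10471976 rad/s, so 0.19427357 rad/s = 0.19427357 / 0.10471976 = 1.8551759 rpm ≈ 1.855 rpm (4 s.f.). Final answer: 1.855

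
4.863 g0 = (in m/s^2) 1 g0 = 9.80665 m/s^2, so 4.863 g0 = 4.863 * 9.80665 = 47.689739 m/s^2. Result: 47.689739 m/s^2 ≈ 47.69 m/s^2 (4 s.f.). Final answer: 47.69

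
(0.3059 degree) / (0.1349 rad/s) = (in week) 1 degree = 0.017453293 rad, so 0.3059 degree = 0.3059 * 0.017453293 = 0.0053389622 rad. 0.1349 rad/s is already in rad/s. Combine: 0.0053389622 rad / 0.1349 rad/s = 0.039577184 s. 1 week = 604800 s, so 0.039577184 s = 0.039577184 / 604800 = 6.5438466e-08 week ≈ 6.544e-08 week (4 s.f.). Final answer: 6.544e-08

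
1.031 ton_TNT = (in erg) 4.314e+16. Check: 1 ton_TNT = 4.184e+09 J, so 1.031 ton_TNT = 1.031 * 4.184e+09 = 4.313704e+09 J. 1 erg = 1e-07 J, so 4.313704e+09 J = 4.313704e+09 / 1e-07 = 4.313704e+16 erg ≈ 4.314e+16 erg (4 s.f.).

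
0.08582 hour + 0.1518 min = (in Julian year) 1.008e-05. Check: 1 hour = 3600 s, so 0.08582 hour = 0.08582 * 3600 = 308.952 s. 1 min = 60 s, so 0.1518 min = 0.1518 * 60 = 9.108 s. Sum: 308.952 + 9.108 = 318.06 s. 1 Julian year = 31557600 s, so 318.06 s = 318.06 / 31557600 = 1.0078713e-05 Julian year ≈ 1.008e-05 Julian year (4 s.f.).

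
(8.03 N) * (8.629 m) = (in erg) 6.929e+08. Check: 8.03 N is already in N. 8.629 m is already in m. Combine: 8.03 N * 8.629 m = 69.29087 J. 1 erg = 1e-07 J, so 69.29087 J = 69.29087 / 1e-07 = 6.929087e+08 erg ≈ 6.929e+08 erg (4 s.f.).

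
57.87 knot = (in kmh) 107.2. Check: 1 knot = 0.51444444 m/s, so 57.87 knot = 57.87 * 0.51444444 = 29.7709 m/s. 1 kmh = 0.27777778 m/s, so 29.7709 m/s = 29.7709 / 0.27777778 = 107.17524 kmh ≈ 107.2 kmh (4 s.f.).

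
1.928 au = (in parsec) 1 au = 1.4959787e+11 m, so 1.928 au = 1.928 * 1.4959787e+11 = 2.8842469e+11 m. 1 parsec = 3.0856776e+16 m, so 2.8842469e+11 m = 2.8842469e+11 / 3.0856776e+16 = 9.3472078e-06 parsec ≈ 9.347e-06 parsec (4 s.f.). Final answer: 9.347e-06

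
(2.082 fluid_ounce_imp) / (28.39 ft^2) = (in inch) 0.000883. Check: 1 fluid_ounce_imp = 2.8413063e-05 m^3, so 2.082 fluid_ounce_imp = 2.082 * 2.8413063e-05 = 5.9155996e-05 m^3. 1 ft^2 = 0.09290304 m^2, so 28.39 ft^2 = 28.39 * 0.09290304 = 2.6375173 m^2. Combine: 5.9155996e-05 m^3 / 2.6375173 m^2 = 2.2428667e-05 m. 1 inch = 0.0254 m, so 2.2428667e-05 m = 2.2428667e-05 / 0.0254 = 0.00088301837 inch ≈ 0.000883 inch (4 s.f.).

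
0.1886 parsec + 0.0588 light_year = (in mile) 1 parsec = 3.0856776e+16 m, so 0.1886 parsec = 0.1886 * 3.0856776e+16 = 5.8195879e+15 m. 1 light_year = 9.4607305e+15 m, so 0.0588 light_year = 0.0588 * 9.4607305e+15 = 5.5629095e+14 m. Sum: 5.8195879e+15 + 5.5629095e+14 = 6.3758789e+15 m. 1 mile = 1609.344 m, so 6.3758789e+15 m = 6.3758789e+15 / 1609.344 = 3.9617875e+12 mile ≈ 3.962e+12 mile (4 s.f.). Final answer: 3.962e+12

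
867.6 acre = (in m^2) 1 acre = 4046.8564 m^2, so 867.6 acre = 867.6 * 4046.8564 = 3511052.6 m^2. Result: 3511052.6 m^2 ≈ 3.511e+06 m^2 (4 s.f.). Final answer: 3.511e+06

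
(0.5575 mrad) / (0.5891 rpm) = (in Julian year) 2.864e-10. Check: 1 mrad = 0.001 rad, so 0.5575 mrad = 0.5575 * 0.001 = 0.0005575 rad. 1 rpm = 0.10471976 rad/s, so 0.5891 rpm = 0.5891 * 0.10471976 = 0.061690408 rad/s. Combine: 0.0005575 rad / 0.061690408 rad/s = 0.0090370614 s. 1 Julian year = 31557600 s, so 0.0090370614 s = 0.0090370614 / 31557600 = 2.8636719e-10 Julian year ≈ 2.864e-10 Julian year (4 s.f.).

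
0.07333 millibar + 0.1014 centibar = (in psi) 1 millibar = 100 Pa, so 0.07333 millibar = 0.07333 * 100 = 7.333 Pa. 1 centibar = 1000 Pa, so 0.1014 centibar = 0.1014 * 1000 = 101.4 Pa. Sum: 7.333 + 101.4 = 108.733 Pa. 1 psi = 6894.7573 Pa, so 108.733 Pa = 108.733 / 6894.7573 = 0.015770388 psi ≈ 0.01577 psi (4 s.f.). Final answer: 0.01577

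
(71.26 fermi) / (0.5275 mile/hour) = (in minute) 5.036e-15. Check: 1 fermi = 1e-15 m, so 71.26 fermi = 71.26 * 1e-15 = 7.126e-14 m. 1 mile/hour = 0.44704 m/s, so 0.5275 mile/hour = 0.5275 * 0.44704 = 0.2358136 m/s. Combine: 7.126e-14 m / 0.2358136 m/s = 3.0218783e-13 s. 1 minute = 60 s, so 3.0218783e-13 s = 3.0218783e-13 / 60 = 5.0364638e-15 minute ≈ 5.036e-15 minute (4 s.f.).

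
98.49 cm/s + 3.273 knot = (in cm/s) 1 cm/s = 0.01 m/s, so 98.49 cm/s = 98.49 * 0.01 = 0.9849 m/s. 1 knot = 0.51444444 m/s, so 3.273 knot = 3.273 * 0.51444444 = 1.6837767 m/s. Sum: 0.9849 + 1.6837767 = 2.6686767 m/s. 1 cm/s = 0.01 m/s, so 2.6686767 m/s = 2.6686767 / 0.01 = 266.86767 cm/s ≈ 266.9 cm/s (4 s.f.). Final answer: 266.9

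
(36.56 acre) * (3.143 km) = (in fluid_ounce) 1.572e+13. Check: 1 acre = 4046.8564 m^2, so 36.56 acre = 36.56 * 4046.8564 = 147953.07 m^2. 1 km = 1000 m, so 3.143 km = 3.143 * 1000 = 3143 m. Combine: 147953.07 m^2 * 3143 m = 4.650165e+08 m^3. 1 fluid_ounce = 2.957353e-05 m^3, so 4.650165e+08 m^3 = 4.650165e+08 / 2.957353e-05 = 1.5724079e+13 fluid_ounce ≈ 1.572e+13 fluid_ounce (4 s.f.).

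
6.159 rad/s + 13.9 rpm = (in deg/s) 6.159 rad/s is already in rad/s. 1 rpm = 0.10471976 rad/s, so 13.9 rpm = 13.9 * 0.10471976 = 1.4556046 rad/s. Sum: 6.159 + 1.4556046 = 7.6146046 rad/s. 1 deg/s = 0.017453293 rad/s, so 7.6146046 rad/s = 7.6146046 / 0.017453293 = 436.28471 deg/s ≈ 436.3 deg/s (4 s.f.). Final answer: 436.3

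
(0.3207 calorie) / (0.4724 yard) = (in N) 3.106. Check: 1 calorie = 4.184 J, so 0.3207 calorie = 0.3207 * 4.184 = 1.3418088 J. 1 yard = 0.9144 m, so 0.4724 yard = 0.4724 * 0.9144 = 0.43196256 m. Combine: 1.3418088 J / 0.43196256 m = 3.1063081 N. Result: 3.1063081 N ≈ 3.106 N (4 s.f.).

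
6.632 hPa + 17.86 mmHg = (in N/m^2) 3044. Check: 1 hPa = 100 Pa, so 6.632 hPa = 6.632 * 100 = 663.2 Pa. 1 mmHg = 133.32237 Pa, so 17.86 mmHg = 17.86 * 133.32237 = 2381.1375 Pa. Sum: 663.2 + 2381.1375 = 3044.3375 Pa. 3044.3375 Pa = 3044.3375 N/m^2 ≈ 3044 N/m^2 (4 s.f.).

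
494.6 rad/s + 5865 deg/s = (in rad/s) 597. Check: 494.6 rad/s is already in rad/s. 1 deg/s = 0.017453293 rad/s, so 5865 deg/s = 5865 * 0.017453293 = 102.36356 rad/s. Sum: 494.6 + 102.36356 = 596.96356 rad/s. Result: 596.96356 rad/s ≈ 597 rad/s (4 s.f.).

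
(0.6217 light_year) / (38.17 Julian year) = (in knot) 1 light_year = 9.4607305e+15 m, so 0.6217 light_year = 0.6217 * 9.4607305e+15 = 5.8817361e+15 m. 1 Julian year = 31557600 s, so 38.17 Julian year = 38.17 * 31557600 = 1.2045536e+09 s. Combine: 5.8817361e+15 m / 1.2045536e+09 s = 4882917.8 m/s. 1 knot = 0.51444444 m/s, so 4882917.8 m/s = 4882917.8 / 0.51444444 = 9491632.8 knot ≈ 9.492e+06 knot (4 s.f.). Final answer: 9.492e+06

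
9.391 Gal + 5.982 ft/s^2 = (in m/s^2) 1.917. Check: 1 Gal = 0.01 m/s^2, so 9.391 Gal = 9.391 * 0.01 = 0.09391 m/s^2. 1 ft/s^2 = 0.3048 m/s^2, so 5.982 ft/s^2 = 5.982 * 0.3048 = 1.8233136 m/s^2. Sum: 0.09391 + 1.8233136 = 1.9172236 m/s^2. Result: 1.9172236 m/s^2 ≈ 1.917 m/s^2 (4 s.f.).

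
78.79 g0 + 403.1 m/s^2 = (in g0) 1 g0 = 9.80665 m/s^2, so 78.79 g0 = 78.79 * 9.80665 = 772.66595 m/s^2. 403.1 m/s^2 is already in m/s^2. Sum: 772.66595 + 403.1 = 1175.766 m/s^2. 1 g0 = 9.80665 m/s^2, so 1175.766 m/s^2 = 1175.766 / 9.80665 = 119.89476 g0 ≈ 119.9 g0 (4 s.f.). Final answer: 119.9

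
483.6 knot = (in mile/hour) 556.5. Check: 1 knot = 0.51444444 m/s, so 483.6 knot = 483.6 * 0.51444444 = 248.78533 m/s. 1 mile/hour = 0.44704 m/s, so 248.78533 m/s = 248.78533 / 0.44704 = 556.51694 mile/hour ≈ 556.5 mile/hour (4 s.f.).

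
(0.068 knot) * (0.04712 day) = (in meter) 1 knot = 0.51444444 m/s, so 0.068 knot = 0.068 * 0.51444444 = 0.034982222 m/s. 1 day = 86400 s, so 0.04712 day = 0.04712 * 86400 = 4071.168 s. Combine: 0.034982222 m/s * 4071.168 s = 142.4185 m. 142.4185 m = 142.4185 meter ≈ 142.4 meter (4 s.f.). Final answer: 142.4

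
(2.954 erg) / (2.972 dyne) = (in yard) 0.01087. Check: 1 erg = 1e-07 J, so 2.954 erg = 2.954 * 1e-07 = 2.954e-07 J. 1 dyne = 1e-05 N, so 2.972 dyne = 2.972 * 1e-05 = 2.972e-05 N. Combine: 2.954e-07 J / 2.972e-05 N = 0.0099394347 m. 1 yard = 0.9144 m, so 0.0099394347 m = 0.0099394347 / 0.9144 = 0.010869898 yard ≈ 0.01087 yard (4 s.f.).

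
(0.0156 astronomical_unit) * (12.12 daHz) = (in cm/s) 2.828e+13. Check: 1 astronomical_unit = 1.4959787e+11 m, so 0.0156 astronomical_unit = 0.0156 * 1.4959787e+11 = 2.3337268e+09 m. 1 daHz = 10 Hz, so 12.12 daHz = 12.12 * 10 = 121.2 Hz. Combine: 2.3337268e+09 m * 121.2 Hz = 2.8284769e+11 m/s. 1 cm/s = 0.01 m/s, so 2.8284769e+11 m/s = 2.8284769e+11 / 0.01 = 2.8284769e+13 cm/s ≈ 2.828e+13 cm/s (4 s.f.).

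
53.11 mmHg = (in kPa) 1 mmHg = 133.32237 Pa, so 53.11 mmHg = 53.11 * 133.32237 = 7080.751 Pa. 1 kPa = 1000 Pa, so 7080.751 Pa = 7080.751 / 1000 = 7.080751 kPa ≈ 7.081 kPa (4 s.f.). Final answer: 7.081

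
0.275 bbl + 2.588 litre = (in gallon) 1 bbl = 0.15898729 m^3, so 0.275 bbl = 0.275 * 0.15898729 = 0.043721506 m^3. 1 litre = 0.001 m^3, so 2.588 litre = 2.588 * 0.001 = 0.002588 m^3. Sum: 0.043721506 + 0.002588 = 0.046309506 m^3. 1 gallon = 0.0037854118 m^3, so 0.046309506 m^3 = 0.046309506 / 0.0037854118 = 12.233677 gallon ≈ 12.23 gallon (4 s.f.). Final answer: 12.23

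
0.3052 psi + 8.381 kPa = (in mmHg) 78.65. Check: 1 psi = 6894.7573 Pa, so 0.3052 psi = 0.3052 * 6894.7573 = 2104.2799 Pa. 1 kPa = 1000 Pa, so 8.381 kPa = 8.381 * 1000 = 8381 Pa. Sum: 2104.2799 + 8381 = 10485.28 Pa. 1 mmHg = 133.32237 Pa, so 10485.28 Pa = 10485.28 / 133.32237 = 78.646067 mmHg ≈ 78.65 mmHg (4 s.f.).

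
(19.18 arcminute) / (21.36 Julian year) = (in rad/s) 1 arcminute = 0.00029088821 rad, so 19.18 arcminute = 19.18 * 0.00029088821 = 0.0055792358 rad. 1 Julian year = 31557600 s, so 21.36 Julian year = 21.36 * 31557600 = 6.7407034e+08 s. Combine: 0.0055792358 rad / 6.7407034e+08 s = 8.2769342e-12 rad/s. Result: 8.2769342e-12 rad/s ≈ 8.277e-12 rad/s (4 s.f.). Final answer: 8.277e-12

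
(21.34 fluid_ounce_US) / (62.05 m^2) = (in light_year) 1.075e-21. Check: 1 fluid_ounce_US = 2.957353e-05 m^3, so 21.34 fluid_ounce_US = 21.34 * 2.957353e-05 = 0.00063109912 m^3. 62.05 m^2 is already in m^2. Combine: 0.00063109912 m^3 / 62.05 m^2 = 1.0170816e-05 m. 1 light_year = 9.4607305e+15 m, so 1.0170816e-05 m = 1.0170816e-05 / 9.4607305e+15 = 1.0750561e-21 light_year ≈ 1.075e-21 light_year (4 s.f.).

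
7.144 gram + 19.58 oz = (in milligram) 5.622e+05. Check: 1 gram = 0.001 kg, so 7.144 gram = 7.144 * 0.001 = 0.007144 kg. 1 oz = 0.028349523 kg, so 19.58 oz = 19.58 * 0.028349523 = 0.55508366 kg. Sum: 0.007144 + 0.55508366 = 0.56222766 kg. 1 milligram = 1e-06 kg, so 0.56222766 kg = 0.56222766 / 1e-06 = 562227.66 milligram ≈ 5.622e+05 milligram (4 s.f.).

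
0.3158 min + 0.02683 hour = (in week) 0.000191. Check: 1 min = 60 s, so 0.3158 min = 0.3158 * 60 = 18.948 s. 1 hour = 3600 s, so 0.02683 hour = 0.02683 * 3600 = 96.588 s. Sum: 18.948 + 96.588 = 115.536 s. 1 week = 604800 s, so 115.536 s = 115.536 / 604800 = 0.00019103175 week ≈ 0.000191 week (4 s.f.).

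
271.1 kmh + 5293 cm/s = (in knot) 1 kmh = 0.27777778 m/s, so 271.1 kmh = 271.1 * 0.27777778 = 75.305556 m/s. 1 cm/s = 0.01 m/s, so 5293 cm/s = 5293 * 0.01 = 52.93 m/s. Sum: 75.305556 + 52.93 = 128.23556 m/s. 1 knot = 0.51444444 m/s, so 128.23556 m/s = 128.23556 / 0.51444444 = 249.26998 knot ≈ 249.3 knot (4 s.f.). Final answer: 249.3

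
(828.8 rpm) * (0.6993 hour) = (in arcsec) 4.507e+10. Check: 1 rpm = 0.10471976 rad/s, so 828.8 rpm = 828.8 * 0.10471976 = 86.791733 rad/s. 1 hour = 3600 s, so 0.6993 hour = 0.6993 * 3600 = 2517.48 s. Combine: 86.791733 rad/s * 2517.48 s = 218496.45 rad. 1 arcsec = 4.8481368e-06 rad, so 218496.45 rad = 218496.45 / 4.8481368e-06 = 4.5068128e+10 arcsec ≈ 4.507e+10 arcsec (4 s.f.).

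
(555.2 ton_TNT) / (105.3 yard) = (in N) 1 ton_TNT = 4.184e+09 J, so 555.2 ton_TNT = 555.2 * 4.184e+09 = 2.3229568e+12 J. 1 yard = 0.9144 m, so 105.3 yard = 105.3 * 0.9144 = 96.28632 m. Combine: 2.3229568e+12 J / 96.28632 m = 2.4125512e+10 N. Result: 2.4125512e+10 N ≈ 2.413e+10 N (4 s.f.). Final answer: 2.413e+10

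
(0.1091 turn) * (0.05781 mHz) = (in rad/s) 3.963e-05. Check: 1 turn = 6.2831853 rad, so 0.1091 turn = 0.1091 * 6.2831853 = 0.68549552 rad. 1 mHz = 0.001 Hz, so 0.05781 mHz = 0.05781 * 0.001 = 5.781e-05 Hz. Combine: 0.68549552 rad * 5.781e-05 Hz = 3.9628496e-05 rad/s. Result: 3.9628496e-05 rad/s ≈ 3.963e-05 rad/s (4 s.f.).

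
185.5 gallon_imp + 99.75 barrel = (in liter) 1.67e+04. Check: 1 gallon_imp = 0.00454609 m^3, so 185.5 gallon_imp = 185.5 * 0.00454609 = 0.8432997 m^3. 1 barrel = 0.15898729 m^3, so 99.75 barrel = 99.75 * 0.15898729 = 15.858983 m^3. Sum: 0.8432997 + 15.858983 = 16.702282 m^3. 1 liter = 0.001 m^3, so 16.702282 m^3 = 16.702282 / 0.001 = 16702.282 liter ≈ 1.67e+04 liter (4 s.f.).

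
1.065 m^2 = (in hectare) 0.0001065. Check: 1 hectare = 10000 m^2, so 1.065 m^2 = 1.065 / 10000 = 0.0001065 hectare.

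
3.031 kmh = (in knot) 1.637. Check: 1 kmh = 0.27777778 m/s, so 3.031 kmh = 3.031 * 0.27777778 = 0.84194444 m/s. 1 knot = 0.51444444 m/s, so 0.84194444 m/s = 0.84194444 / 0.51444444 = 1.6366091 knot ≈ 1.637 knot (4 s.f.).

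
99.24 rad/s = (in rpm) 947.7. Check: 1 rpm = 0.10471976 rad/s, so 99.24 rad/s = 99.24 / 0.10471976 = 947.67219 rpm ≈ 947.7 rpm (4 s.f.).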